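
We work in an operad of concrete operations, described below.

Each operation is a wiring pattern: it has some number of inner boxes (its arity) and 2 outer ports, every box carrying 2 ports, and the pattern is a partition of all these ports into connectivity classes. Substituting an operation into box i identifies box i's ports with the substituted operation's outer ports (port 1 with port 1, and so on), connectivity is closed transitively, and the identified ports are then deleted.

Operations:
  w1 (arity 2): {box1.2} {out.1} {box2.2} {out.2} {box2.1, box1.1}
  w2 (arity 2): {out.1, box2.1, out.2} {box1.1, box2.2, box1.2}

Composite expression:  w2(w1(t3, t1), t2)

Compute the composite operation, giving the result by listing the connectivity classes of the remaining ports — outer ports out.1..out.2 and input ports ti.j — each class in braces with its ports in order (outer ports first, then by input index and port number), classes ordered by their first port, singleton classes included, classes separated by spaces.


{out.1, out.2, t2.1} {t1.1, t3.1} {t1.2} {t2.2} {t3.2}

After gluing at w2, chains via deleted ports link the t-ports.
w1 over (t3, t1) gives {out.1} {out.2} {t1.1, t3.1} {t1.2} {t3.2}, out.j being that stage's outer ports
w2 over (t3, t1, t2) gives {out.1, out.2, t2.1} {t1.1, t3.1} {t1.2} {t2.2} {t3.2}, out.j being that stage's outer ports


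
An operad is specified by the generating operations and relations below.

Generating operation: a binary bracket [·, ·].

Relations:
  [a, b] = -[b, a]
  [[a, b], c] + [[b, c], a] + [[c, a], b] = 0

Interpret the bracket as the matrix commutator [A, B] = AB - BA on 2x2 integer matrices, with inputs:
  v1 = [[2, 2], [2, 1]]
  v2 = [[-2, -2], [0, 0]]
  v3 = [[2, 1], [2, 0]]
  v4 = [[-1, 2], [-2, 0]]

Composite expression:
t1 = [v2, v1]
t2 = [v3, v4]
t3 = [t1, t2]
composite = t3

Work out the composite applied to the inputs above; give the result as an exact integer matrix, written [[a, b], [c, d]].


[[-24, -64], [-32, 24]]

[v2, v1] = [[-4, -2], [4, 4]]
[v3, v4] = [[-6, 5], [2, 6]]
[[v2, v1], [v3, v4]] = [[-24, -64], [-32, 24]]


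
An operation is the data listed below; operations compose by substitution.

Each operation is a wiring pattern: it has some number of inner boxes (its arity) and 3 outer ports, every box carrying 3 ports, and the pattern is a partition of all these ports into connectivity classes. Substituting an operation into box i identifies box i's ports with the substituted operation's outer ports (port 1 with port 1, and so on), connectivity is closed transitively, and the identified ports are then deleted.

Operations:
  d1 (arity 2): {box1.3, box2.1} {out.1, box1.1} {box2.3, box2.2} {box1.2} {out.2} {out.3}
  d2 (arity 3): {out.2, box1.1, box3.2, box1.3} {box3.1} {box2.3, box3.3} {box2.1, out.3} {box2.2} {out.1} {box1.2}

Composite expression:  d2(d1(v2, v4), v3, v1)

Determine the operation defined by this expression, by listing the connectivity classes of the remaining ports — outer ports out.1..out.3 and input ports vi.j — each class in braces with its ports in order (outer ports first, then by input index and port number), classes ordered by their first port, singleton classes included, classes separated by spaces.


{out.1} {out.2, v1.2, v2.1} {out.3, v3.1} {v1.1} {v1.3, v3.3} {v2.2} {v2.3, v4.1} {v3.2} {v4.2, v4.3}


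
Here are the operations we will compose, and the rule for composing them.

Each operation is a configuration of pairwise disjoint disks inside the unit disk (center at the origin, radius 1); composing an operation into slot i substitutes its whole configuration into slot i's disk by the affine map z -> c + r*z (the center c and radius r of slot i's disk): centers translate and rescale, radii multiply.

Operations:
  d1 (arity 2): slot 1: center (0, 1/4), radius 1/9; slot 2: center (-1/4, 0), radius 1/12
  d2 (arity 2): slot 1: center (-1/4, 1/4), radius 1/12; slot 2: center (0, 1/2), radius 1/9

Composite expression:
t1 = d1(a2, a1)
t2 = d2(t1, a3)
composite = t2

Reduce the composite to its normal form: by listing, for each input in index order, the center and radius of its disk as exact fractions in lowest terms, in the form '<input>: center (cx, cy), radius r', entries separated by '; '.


a1: center (-13/48, 1/4), radius 1/144; a2: center (-1/4, 13/48), radius 1/108; a3: center (0, 1/2), radius 1/9


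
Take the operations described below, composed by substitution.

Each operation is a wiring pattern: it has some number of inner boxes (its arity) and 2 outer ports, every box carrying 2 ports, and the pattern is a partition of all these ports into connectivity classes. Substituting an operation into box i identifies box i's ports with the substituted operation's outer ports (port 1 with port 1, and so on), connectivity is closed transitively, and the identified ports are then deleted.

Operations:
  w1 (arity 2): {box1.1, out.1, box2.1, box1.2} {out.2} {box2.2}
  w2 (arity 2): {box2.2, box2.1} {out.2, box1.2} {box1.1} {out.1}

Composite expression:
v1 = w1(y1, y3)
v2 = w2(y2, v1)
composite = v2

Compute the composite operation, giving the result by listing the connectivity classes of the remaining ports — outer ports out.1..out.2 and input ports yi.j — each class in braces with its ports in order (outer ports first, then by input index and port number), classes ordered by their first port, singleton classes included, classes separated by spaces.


{out.1} {out.2, y2.2} {y1.1, y1.2, y3.1} {y2.1} {y3.2}

Substituting into w2 glues patterns; closure does the rest.
composing w1 on (y1, y3), with out.j its own outer ports: {out.1, y1.1, y1.2, y3.1} {out.2} {y3.2}
composing w2 on (y2, y1, y3), with out.j its own outer ports: {out.1} {out.2, y2.2} {y1.1, y1.2, y3.1} {y2.1} {y3.2}


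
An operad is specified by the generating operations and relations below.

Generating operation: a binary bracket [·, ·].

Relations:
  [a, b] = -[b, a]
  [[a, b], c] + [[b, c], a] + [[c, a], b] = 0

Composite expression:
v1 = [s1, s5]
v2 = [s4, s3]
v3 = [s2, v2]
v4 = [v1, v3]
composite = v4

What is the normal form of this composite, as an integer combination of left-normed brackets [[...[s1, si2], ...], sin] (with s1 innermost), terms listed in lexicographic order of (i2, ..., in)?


-[[[[s1, s5], s2], s3], s4] + [[[[s1, s5], s2], s4], s3] + [[[[s1, s5], s3], s4], s2] - [[[[s1, s5], s4], s3], s2]

Expand each bracket as ab - ba; the s1-initial words give the coefficients.
Composite bracket: [[s1, s5], [s2, [s4, s3]]]
Under [a, b] = ab - ba we get 16 signed associative words (2^4 = 16).
Only words starting with s1 matter:
  from s1s5s2s3s4, sign -1: term -[[[[s1, s5], s2], s3], s4]
  from s1s5s2s4s3, sign +1: term +[[[[s1, s5], s2], s4], s3]
  from s1s5s3s4s2, sign +1: term +[[[[s1, s5], s3], s4], s2]
  from s1s5s4s3s2, sign -1: term -[[[[s1, s5], s4], s3], s2]


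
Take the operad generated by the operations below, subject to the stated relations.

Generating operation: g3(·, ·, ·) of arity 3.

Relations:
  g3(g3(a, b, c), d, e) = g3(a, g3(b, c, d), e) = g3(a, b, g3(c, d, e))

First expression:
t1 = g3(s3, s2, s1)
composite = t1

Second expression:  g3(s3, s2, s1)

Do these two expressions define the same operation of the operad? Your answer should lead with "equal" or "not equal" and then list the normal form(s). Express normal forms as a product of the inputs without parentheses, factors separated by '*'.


The first expression reduces to s3 * s2 * s1
The second expression reduces to s3 * s2 * s1
The normal forms match — equal.

equal: each reduces to s3 * s2 * s1


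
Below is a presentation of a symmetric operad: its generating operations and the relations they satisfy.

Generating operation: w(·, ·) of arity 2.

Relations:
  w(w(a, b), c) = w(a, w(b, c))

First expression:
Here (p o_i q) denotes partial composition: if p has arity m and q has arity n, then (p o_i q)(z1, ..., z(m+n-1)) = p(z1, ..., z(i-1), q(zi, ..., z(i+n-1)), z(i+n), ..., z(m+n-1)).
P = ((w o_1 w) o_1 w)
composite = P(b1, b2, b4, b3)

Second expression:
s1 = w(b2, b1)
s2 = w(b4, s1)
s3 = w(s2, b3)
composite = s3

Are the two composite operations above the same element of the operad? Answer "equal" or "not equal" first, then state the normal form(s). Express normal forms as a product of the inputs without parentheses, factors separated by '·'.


not equal; first: b1 · b2 · b4 · b3; second: b4 · b2 · b1 · b3

The first composite normalizes to b1 · b2 · b4 · b3
The second composite normalizes to b4 · b2 · b1 · b3
The forms do not match — not equal.


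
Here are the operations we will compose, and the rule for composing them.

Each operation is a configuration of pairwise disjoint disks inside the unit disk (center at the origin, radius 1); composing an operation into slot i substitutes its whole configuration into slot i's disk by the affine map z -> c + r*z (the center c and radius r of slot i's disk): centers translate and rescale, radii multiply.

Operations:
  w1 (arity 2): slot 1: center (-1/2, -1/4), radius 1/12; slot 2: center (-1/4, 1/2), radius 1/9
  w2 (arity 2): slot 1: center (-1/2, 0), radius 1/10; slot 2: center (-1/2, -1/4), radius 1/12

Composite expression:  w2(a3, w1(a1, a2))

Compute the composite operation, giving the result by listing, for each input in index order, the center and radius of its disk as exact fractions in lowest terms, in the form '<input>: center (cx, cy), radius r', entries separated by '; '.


a1: center (-13/24, -13/48), radius 1/144; a2: center (-25/48, -5/24), radius 1/108; a3: center (-1/2, 0), radius 1/10


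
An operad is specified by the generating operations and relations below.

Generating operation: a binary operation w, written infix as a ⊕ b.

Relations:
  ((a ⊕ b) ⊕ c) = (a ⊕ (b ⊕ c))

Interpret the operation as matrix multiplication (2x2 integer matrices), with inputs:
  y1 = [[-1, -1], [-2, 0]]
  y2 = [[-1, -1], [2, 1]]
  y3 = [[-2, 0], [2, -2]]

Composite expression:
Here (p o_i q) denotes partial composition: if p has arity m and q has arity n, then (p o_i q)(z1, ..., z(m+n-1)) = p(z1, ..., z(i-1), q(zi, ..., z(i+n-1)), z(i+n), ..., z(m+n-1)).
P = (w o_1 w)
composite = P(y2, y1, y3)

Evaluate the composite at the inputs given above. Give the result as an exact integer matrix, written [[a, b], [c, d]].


(y2 ⊕ y1) = [[3, 1], [-4, -2]]
((y2 ⊕ y1) ⊕ y3) = [[-4, -2], [4, 4]]

[[-4, -2], [4, 4]]


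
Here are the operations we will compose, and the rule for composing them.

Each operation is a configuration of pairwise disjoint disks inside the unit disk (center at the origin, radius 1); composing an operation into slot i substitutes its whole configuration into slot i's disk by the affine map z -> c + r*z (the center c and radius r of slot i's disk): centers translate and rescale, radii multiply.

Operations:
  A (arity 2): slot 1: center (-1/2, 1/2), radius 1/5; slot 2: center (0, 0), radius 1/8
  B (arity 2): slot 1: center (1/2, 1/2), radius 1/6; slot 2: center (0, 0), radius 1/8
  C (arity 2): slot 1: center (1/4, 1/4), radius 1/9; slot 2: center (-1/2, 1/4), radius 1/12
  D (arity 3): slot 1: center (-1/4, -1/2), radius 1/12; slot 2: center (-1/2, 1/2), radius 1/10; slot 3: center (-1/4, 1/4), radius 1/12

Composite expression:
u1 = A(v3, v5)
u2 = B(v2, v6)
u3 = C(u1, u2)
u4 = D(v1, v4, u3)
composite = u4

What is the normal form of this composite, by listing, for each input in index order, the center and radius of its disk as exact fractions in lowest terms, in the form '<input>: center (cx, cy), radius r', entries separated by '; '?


Each v-disk chains the slot maps above it in D; radii multiply.
for v1, the 1-step affine chain lands on center (-1/4, -1/2), radius 1/12
for v4, the 1-step affine chain lands on center (-1/2, 1/2), radius 1/10
for v3, the 3-step affine chain lands on center (-101/432, 119/432), radius 1/540
for v5, the 3-step affine chain lands on center (-11/48, 13/48), radius 1/864
for v2, the 3-step affine chain lands on center (-83/288, 79/288), radius 1/864
for v6, the 3-step affine chain lands on center (-7/24, 13/48), radius 1/1152

v1: center (-1/4, -1/2), radius 1/12; v2: center (-83/288, 79/288), radius 1/864; v3: center (-101/432, 119/432), radius 1/540; v4: center (-1/2, 1/2), radius 1/10; v5: center (-11/48, 13/48), radius 1/864; v6: center (-7/24, 13/48), radius 1/1152


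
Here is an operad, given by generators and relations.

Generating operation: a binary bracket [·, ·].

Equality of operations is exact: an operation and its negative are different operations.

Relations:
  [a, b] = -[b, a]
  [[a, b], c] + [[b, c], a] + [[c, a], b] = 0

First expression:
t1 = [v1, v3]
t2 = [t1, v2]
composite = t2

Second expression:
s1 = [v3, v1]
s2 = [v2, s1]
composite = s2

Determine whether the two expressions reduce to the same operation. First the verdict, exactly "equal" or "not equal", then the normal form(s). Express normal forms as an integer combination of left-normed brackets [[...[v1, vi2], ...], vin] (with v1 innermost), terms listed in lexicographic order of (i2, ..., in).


equal: each reduces to [[v1, v3], v2]

In normal form, the first expression is [[v1, v3], v2]
In normal form, the second expression is [[v1, v3], v2]
Identical normal forms: equal.


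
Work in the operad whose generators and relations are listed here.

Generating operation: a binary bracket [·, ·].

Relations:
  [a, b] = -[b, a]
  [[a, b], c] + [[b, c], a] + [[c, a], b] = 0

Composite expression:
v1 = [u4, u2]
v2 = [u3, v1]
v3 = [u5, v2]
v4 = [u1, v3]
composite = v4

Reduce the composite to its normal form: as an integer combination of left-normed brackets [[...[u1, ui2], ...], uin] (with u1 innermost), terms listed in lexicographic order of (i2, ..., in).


-[[[[u1, u2], u4], u3], u5] + [[[[u1, u3], u2], u4], u5] - [[[[u1, u3], u4], u2], u5] + [[[[u1, u4], u2], u3], u5] + [[[[u1, u5], u2], u4], u3] - [[[[u1, u5], u3], u2], u4] + [[[[u1, u5], u3], u4], u2] - [[[[u1, u5], u4], u2], u3]

A multilinear Lie element is pinned by u1-initial words (u1 innermost).
Composite bracket: [u1, [u5, [u3, [u4, u2]]]]
Applying ab - ba throughout gives 16 signed words (2^4 = 16).
The u1-initial words carry the normal form:
  sign of u1u2u4u3u5 is -1, so it contributes -[[[[u1, u2], u4], u3], u5]
  sign of u1u3u2u4u5 is +1, so it contributes +[[[[u1, u3], u2], u4], u5]
  sign of u1u3u4u2u5 is -1, so it contributes -[[[[u1, u3], u4], u2], u5]
  sign of u1u4u2u3u5 is +1, so it contributes +[[[[u1, u4], u2], u3], u5]
  sign of u1u5u2u4u3 is +1, so it contributes +[[[[u1, u5], u2], u4], u3]
  sign of u1u5u3u2u4 is -1, so it contributes -[[[[u1, u5], u3], u2], u4]
  sign of u1u5u3u4u2 is +1, so it contributes +[[[[u1, u5], u3], u4], u2]
  sign of u1u5u4u2u3 is -1, so it contributes -[[[[u1, u5], u4], u2], u3]


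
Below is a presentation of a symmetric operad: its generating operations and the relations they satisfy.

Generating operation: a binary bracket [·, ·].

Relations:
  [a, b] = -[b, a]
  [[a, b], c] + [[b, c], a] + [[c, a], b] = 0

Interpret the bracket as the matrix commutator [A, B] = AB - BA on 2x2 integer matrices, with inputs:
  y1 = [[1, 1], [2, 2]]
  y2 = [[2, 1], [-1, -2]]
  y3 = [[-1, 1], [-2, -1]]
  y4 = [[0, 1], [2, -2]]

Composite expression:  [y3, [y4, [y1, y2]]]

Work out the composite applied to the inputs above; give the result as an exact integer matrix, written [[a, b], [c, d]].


[[-34, -34], [-68, 34]]


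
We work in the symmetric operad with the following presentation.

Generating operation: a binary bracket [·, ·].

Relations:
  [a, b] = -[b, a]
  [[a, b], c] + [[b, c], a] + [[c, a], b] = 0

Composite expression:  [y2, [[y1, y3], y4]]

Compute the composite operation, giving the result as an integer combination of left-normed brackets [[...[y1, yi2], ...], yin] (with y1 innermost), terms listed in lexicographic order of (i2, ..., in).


-[[[y1, y3], y4], y2]

Left-normed coefficients sit on the y1-initial expansion words.
Composite bracket: [y2, [[y1, y3], y4]]
The bracket unfolds into 8 signed words via [a, b] = ab - ba (2^3 = 8).
The y1-initial words carry the normal form:
  y1y3y4y2 appears with sign -1, giving the term -[[[y1, y3], y4], y2]


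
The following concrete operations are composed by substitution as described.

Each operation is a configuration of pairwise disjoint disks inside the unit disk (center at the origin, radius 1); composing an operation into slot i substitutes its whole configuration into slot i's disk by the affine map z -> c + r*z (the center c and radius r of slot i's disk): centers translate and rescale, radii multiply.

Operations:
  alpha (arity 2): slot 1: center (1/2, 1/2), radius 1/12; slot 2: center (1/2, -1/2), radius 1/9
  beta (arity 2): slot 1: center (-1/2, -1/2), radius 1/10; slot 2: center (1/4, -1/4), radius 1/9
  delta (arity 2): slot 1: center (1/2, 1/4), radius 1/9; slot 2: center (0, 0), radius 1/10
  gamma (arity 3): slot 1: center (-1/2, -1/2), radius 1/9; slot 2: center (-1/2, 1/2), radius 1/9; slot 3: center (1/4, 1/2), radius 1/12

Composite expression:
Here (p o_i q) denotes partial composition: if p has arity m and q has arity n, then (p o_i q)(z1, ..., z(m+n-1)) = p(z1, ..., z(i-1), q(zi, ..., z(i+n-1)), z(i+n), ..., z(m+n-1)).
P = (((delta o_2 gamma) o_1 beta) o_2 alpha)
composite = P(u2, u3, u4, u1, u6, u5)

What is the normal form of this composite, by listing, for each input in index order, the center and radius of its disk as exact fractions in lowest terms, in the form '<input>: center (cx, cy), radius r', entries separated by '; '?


u1: center (-1/20, -1/20), radius 1/90; u2: center (4/9, 7/36), radius 1/90; u3: center (173/324, 37/162), radius 1/972; u4: center (173/324, 35/162), radius 1/729; u5: center (1/40, 1/20), radius 1/120; u6: center (-1/20, 1/20), radius 1/90

Nesting under delta composes maps z -> c + r*z down each u-path.
input u2: composing its 2 substitution steps yields center (4/9, 7/36), radius 1/90
input u3: composing its 3 substitution steps yields center (173/324, 37/162), radius 1/972
input u4: composing its 3 substitution steps yields center (173/324, 35/162), radius 1/729
input u1: composing its 2 substitution steps yields center (-1/20, -1/20), radius 1/90
input u6: composing its 2 substitution steps yields center (-1/20, 1/20), radius 1/90
input u5: composing its 2 substitution steps yields center (1/40, 1/20), radius 1/120


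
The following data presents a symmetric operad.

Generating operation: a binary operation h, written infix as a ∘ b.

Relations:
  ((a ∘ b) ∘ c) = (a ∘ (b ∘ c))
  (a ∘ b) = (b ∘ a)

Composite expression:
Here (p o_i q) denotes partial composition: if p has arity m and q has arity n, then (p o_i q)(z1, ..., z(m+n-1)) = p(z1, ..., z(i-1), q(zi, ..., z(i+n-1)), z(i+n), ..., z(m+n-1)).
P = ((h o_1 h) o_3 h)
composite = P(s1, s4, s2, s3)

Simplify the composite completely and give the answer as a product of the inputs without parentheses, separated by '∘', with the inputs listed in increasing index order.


Both nesting and order wash out for h; what remains is which s's occur.
(s1 ∘ s4) linearizes to s1 ∘ s4
(s2 ∘ s3) linearizes to s2 ∘ s3
((s1 ∘ s4) ∘ (s2 ∘ s3)) linearizes to s1 ∘ s4 ∘ s2 ∘ s3
sorting the factors by input index: s1 ∘ s2 ∘ s3 ∘ s4

s1 ∘ s2 ∘ s3 ∘ s4


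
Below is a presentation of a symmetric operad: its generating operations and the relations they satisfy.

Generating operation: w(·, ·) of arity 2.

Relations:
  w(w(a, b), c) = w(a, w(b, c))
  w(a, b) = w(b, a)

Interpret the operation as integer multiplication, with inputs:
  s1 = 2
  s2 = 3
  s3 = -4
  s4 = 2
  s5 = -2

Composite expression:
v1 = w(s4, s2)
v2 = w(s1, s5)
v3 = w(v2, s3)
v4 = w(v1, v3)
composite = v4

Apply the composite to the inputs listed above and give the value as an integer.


96


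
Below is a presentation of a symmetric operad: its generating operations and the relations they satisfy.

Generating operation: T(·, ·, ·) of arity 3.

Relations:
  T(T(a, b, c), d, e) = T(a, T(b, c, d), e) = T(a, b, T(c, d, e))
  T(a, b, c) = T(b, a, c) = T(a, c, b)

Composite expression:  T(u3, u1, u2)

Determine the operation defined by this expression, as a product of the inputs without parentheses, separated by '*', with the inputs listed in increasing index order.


u1 * u2 * u3


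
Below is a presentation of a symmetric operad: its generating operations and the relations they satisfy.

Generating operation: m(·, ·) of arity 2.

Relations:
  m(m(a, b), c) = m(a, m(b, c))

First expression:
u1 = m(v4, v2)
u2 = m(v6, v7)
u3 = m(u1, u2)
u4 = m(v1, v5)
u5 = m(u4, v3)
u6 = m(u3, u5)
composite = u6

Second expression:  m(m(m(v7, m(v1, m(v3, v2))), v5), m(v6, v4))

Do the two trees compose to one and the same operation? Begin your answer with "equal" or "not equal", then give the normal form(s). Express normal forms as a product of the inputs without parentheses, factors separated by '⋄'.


The first expression, normalized: v4 ⋄ v2 ⋄ v6 ⋄ v7 ⋄ v1 ⋄ v5 ⋄ v3
The second expression, normalized: v7 ⋄ v1 ⋄ v3 ⋄ v2 ⋄ v5 ⋄ v6 ⋄ v4
Different reductions; not equal.

not equal; first: v4 ⋄ v2 ⋄ v6 ⋄ v7 ⋄ v1 ⋄ v5 ⋄ v3; second: v7 ⋄ v1 ⋄ v3 ⋄ v2 ⋄ v5 ⋄ v6 ⋄ v4


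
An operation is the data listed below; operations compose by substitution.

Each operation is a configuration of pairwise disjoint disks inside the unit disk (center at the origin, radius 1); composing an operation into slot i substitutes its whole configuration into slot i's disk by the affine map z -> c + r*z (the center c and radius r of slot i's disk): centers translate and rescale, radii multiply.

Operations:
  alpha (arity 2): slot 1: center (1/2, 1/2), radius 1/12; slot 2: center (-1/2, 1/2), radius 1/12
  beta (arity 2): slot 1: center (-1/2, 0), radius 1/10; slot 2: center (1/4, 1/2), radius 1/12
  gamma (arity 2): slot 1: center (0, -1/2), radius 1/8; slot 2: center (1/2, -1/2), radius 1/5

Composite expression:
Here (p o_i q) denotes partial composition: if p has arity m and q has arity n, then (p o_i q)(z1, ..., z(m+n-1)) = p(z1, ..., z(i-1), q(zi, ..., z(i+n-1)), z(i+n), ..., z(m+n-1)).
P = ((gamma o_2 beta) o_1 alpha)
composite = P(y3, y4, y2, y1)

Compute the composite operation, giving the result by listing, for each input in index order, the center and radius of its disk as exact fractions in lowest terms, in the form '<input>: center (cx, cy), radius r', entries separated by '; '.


Below gamma, radii multiply path by path; the y-disk centers shift.
y3: after 2 affine steps, its disk has center (1/16, -7/16), radius 1/96
y4: after 2 affine steps, its disk has center (-1/16, -7/16), radius 1/96
y2: after 2 affine steps, its disk has center (2/5, -1/2), radius 1/50
y1: after 2 affine steps, its disk has center (11/20, -2/5), radius 1/60

y1: center (11/20, -2/5), radius 1/60; y2: center (2/5, -1/2), radius 1/50; y3: center (1/16, -7/16), radius 1/96; y4: center (-1/16, -7/16), radius 1/96


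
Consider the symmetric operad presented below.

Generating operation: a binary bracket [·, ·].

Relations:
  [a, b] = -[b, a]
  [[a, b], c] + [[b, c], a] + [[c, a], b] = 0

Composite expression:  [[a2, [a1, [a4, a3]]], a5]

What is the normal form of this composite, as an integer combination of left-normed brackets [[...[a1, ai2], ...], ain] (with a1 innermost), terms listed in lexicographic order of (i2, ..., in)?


[[[[a1, a3], a4], a2], a5] - [[[[a1, a4], a3], a2], a5]

Left-normed coefficients sit on the a1-initial expansion words.
Composite bracket: [[a2, [a1, [a4, a3]]], a5]
Under [a, b] = ab - ba we get 16 signed associative words (2^4 = 16).
Collect the words opening with a1:
  word a1a3a4a2a5 has sign +1, contributing +[[[[a1, a3], a4], a2], a5]
  word a1a4a3a2a5 has sign -1, contributing -[[[[a1, a4], a3], a2], a5]


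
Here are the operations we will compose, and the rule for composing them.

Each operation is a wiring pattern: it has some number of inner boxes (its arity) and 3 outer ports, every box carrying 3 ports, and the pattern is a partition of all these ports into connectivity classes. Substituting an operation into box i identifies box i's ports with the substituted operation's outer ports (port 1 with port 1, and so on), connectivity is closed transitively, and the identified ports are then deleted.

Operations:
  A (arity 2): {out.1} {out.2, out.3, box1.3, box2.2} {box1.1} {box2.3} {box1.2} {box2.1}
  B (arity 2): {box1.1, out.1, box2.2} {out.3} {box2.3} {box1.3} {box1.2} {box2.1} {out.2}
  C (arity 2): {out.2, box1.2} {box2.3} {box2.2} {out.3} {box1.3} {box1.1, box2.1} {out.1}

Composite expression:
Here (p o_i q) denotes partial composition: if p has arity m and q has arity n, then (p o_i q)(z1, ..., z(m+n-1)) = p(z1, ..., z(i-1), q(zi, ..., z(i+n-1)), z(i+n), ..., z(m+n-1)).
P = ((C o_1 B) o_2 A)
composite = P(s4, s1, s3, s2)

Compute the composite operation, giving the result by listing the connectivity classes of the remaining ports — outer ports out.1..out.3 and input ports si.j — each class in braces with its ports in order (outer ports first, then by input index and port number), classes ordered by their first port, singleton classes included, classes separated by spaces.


{out.1} {out.2} {out.3} {s1.1} {s1.2} {s1.3, s2.1, s3.2, s4.1} {s2.2} {s2.3} {s3.1} {s3.3} {s4.2} {s4.3}

Two ports join when wires chain via C-identified ports.
stage A: inputs (s1, s3), connectivity {out.1} {out.2, out.3, s1.3, s3.2} {s1.1} {s1.2} {s3.1} {s3.3}, out.j its boundary
stage B: inputs (s4, s1, s3), connectivity {out.1, s1.3, s3.2, s4.1} {out.2} {out.3} {s1.1} {s1.2} {s3.1} {s3.3} {s4.2} {s4.3}, out.j its boundary
stage C: inputs (s4, s1, s3, s2), connectivity {out.1} {out.2} {out.3} {s1.1} {s1.2} {s1.3, s2.1, s3.2, s4.1} {s2.2} {s2.3} {s3.1} {s3.3} {s4.2} {s4.3}, out.j its boundary


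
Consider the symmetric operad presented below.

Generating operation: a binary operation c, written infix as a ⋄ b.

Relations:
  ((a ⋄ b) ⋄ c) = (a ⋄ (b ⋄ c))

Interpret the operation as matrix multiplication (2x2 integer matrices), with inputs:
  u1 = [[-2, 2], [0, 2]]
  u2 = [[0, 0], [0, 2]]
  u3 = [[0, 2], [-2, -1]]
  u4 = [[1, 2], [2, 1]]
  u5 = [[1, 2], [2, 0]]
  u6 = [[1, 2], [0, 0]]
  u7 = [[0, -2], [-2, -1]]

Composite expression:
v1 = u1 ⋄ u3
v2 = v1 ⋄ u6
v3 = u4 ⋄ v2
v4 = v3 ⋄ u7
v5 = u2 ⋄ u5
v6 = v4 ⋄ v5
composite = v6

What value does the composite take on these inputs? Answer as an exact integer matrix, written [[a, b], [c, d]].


[[192, 0], [192, 0]]

(u1 ⋄ u3) = [[-4, -6], [-4, -2]]
((u1 ⋄ u3) ⋄ u6) = [[-4, -8], [-4, -8]]
(u4 ⋄ ((u1 ⋄ u3) ⋄ u6)) = [[-12, -24], [-12, -24]]
((u4 ⋄ ((u1 ⋄ u3) ⋄ u6)) ⋄ u7) = [[48, 48], [48, 48]]
(u2 ⋄ u5) = [[0, 0], [4, 0]]
(((u4 ⋄ ((u1 ⋄ u3) ⋄ u6)) ⋄ u7) ⋄ (u2 ⋄ u5)) = [[192, 0], [192, 0]]


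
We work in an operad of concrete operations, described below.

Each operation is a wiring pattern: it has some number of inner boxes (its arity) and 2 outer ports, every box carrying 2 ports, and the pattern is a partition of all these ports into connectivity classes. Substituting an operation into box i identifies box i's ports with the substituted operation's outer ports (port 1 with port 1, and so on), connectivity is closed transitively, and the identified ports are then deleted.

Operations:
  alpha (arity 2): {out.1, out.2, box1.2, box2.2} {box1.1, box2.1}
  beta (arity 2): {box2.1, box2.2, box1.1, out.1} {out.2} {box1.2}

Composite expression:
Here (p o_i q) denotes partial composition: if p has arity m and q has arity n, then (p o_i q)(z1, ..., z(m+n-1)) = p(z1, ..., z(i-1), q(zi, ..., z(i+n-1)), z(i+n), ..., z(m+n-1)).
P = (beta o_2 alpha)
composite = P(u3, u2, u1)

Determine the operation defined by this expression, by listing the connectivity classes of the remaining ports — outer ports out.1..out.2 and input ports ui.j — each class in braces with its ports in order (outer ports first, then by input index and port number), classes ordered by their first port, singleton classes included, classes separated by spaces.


{out.1, u1.2, u2.2, u3.1} {out.2} {u1.1, u2.1} {u3.2}

Connectivity passes through glued beta-boundaries; trace each wire chain.
stage alpha: inputs (u2, u1), connectivity {out.1, out.2, u1.2, u2.2} {u1.1, u2.1}, out.j its boundary
stage beta: inputs (u3, u2, u1), connectivity {out.1, u1.2, u2.2, u3.1} {out.2} {u1.1, u2.1} {u3.2}, out.j its boundary


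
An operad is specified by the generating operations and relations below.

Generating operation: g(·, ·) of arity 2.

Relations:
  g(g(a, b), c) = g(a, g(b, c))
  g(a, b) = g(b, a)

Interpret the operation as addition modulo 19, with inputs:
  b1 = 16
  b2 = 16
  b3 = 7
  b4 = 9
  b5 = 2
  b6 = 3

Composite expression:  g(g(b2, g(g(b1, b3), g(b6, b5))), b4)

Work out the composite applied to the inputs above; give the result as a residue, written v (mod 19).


15 (mod 19)

g(b1, b3) = 4
g(b6, b5) = 5
g(g(b1, b3), g(b6, b5)) = 9
g(b2, g(g(b1, b3), g(b6, b5))) = 6
g(g(b2, g(g(b1, b3), g(b6, b5))), b4) = 15


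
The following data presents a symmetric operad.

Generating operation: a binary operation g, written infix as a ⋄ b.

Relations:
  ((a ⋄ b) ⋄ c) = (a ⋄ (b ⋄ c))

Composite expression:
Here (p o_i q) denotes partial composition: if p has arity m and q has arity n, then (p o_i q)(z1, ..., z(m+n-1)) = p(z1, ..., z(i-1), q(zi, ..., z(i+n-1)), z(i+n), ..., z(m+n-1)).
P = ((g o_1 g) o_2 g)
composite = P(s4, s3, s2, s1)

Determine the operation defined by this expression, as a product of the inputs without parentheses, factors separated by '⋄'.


s4 ⋄ s3 ⋄ s2 ⋄ s1

Key point: g is associative — brackets drop, the s-order remains.
(s3 ⋄ s2) collapses to s3 ⋄ s2
(s4 ⋄ (s3 ⋄ s2)) collapses to s4 ⋄ s3 ⋄ s2
((s4 ⋄ (s3 ⋄ s2)) ⋄ s1) collapses to s4 ⋄ s3 ⋄ s2 ⋄ s1


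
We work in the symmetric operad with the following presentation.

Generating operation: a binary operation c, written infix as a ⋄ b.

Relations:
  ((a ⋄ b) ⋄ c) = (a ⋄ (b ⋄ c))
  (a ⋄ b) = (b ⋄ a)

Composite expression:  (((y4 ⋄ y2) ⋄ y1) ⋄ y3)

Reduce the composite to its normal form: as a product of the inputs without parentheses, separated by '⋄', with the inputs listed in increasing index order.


y1 ⋄ y2 ⋄ y3 ⋄ y4


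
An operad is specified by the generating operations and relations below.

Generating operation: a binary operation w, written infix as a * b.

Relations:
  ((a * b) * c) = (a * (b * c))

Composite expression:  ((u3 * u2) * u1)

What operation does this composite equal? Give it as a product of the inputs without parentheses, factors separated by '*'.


All parenthesizations of w agree; list the u-inputs left to right.
(u3 * u2) reduces to u3 * u2
((u3 * u2) * u1) reduces to u3 * u2 * u1

u3 * u2 * u1


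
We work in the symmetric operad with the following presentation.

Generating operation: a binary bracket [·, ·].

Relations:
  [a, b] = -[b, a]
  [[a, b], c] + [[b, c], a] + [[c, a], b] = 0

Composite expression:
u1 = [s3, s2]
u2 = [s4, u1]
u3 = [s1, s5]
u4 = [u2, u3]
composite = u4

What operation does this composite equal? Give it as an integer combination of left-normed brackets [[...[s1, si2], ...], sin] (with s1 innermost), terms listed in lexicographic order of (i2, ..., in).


Antisymmetry and Jacobi reduce to s1-anchored left-normed brackets.
Composite bracket: [[s4, [s3, s2]], [s1, s5]]
Each bracket splits as ab - ba, giving 16 signed words (2^4 = 16).
Collect the words opening with s1:
  the word s1s5s2s3s4 carries sign -1 and contributes -[[[[s1, s5], s2], s3], s4]
  the word s1s5s3s2s4 carries sign +1 and contributes +[[[[s1, s5], s3], s2], s4]
  the word s1s5s4s2s3 carries sign +1 and contributes +[[[[s1, s5], s4], s2], s3]
  the word s1s5s4s3s2 carries sign -1 and contributes -[[[[s1, s5], s4], s3], s2]

-[[[[s1, s5], s2], s3], s4] + [[[[s1, s5], s3], s2], s4] + [[[[s1, s5], s4], s2], s3] - [[[[s1, s5], s4], s3], s2]


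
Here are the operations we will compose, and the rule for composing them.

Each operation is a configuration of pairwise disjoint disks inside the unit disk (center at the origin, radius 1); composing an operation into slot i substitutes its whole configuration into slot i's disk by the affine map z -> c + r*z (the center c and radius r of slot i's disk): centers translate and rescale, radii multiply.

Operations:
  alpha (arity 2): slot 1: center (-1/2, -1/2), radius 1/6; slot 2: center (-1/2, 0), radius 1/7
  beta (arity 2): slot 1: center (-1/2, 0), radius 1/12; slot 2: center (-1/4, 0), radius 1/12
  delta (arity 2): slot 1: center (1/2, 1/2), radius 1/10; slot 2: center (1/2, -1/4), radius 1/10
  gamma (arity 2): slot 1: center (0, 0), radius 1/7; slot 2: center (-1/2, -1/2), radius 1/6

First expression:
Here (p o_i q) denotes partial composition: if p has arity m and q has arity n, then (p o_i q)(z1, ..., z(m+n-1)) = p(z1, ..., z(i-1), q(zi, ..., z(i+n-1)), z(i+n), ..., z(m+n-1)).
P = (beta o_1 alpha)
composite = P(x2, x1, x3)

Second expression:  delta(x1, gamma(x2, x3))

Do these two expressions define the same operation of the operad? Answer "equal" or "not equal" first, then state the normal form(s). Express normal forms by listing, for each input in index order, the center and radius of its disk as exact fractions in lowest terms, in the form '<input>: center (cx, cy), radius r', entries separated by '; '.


not equal; the first gives x1: center (-13/24, 0), radius 1/84; x2: center (-13/24, -1/24), radius 1/72; x3: center (-1/4, 0), radius 1/12 and the second x1: center (1/2, 1/2), radius 1/10; x2: center (1/2, -1/4), radius 1/70; x3: center (9/20, -3/10), radius 1/60


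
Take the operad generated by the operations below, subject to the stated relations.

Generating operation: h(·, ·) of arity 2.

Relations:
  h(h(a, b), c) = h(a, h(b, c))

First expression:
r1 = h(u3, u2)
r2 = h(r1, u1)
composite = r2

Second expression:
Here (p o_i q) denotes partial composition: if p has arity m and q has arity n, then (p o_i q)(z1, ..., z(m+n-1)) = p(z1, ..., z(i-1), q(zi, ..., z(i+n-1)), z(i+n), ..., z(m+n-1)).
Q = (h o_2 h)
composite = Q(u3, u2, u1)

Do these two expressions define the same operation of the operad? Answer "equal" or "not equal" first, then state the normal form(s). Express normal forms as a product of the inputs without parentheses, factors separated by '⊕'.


equal; the common form is u3 ⊕ u2 ⊕ u1


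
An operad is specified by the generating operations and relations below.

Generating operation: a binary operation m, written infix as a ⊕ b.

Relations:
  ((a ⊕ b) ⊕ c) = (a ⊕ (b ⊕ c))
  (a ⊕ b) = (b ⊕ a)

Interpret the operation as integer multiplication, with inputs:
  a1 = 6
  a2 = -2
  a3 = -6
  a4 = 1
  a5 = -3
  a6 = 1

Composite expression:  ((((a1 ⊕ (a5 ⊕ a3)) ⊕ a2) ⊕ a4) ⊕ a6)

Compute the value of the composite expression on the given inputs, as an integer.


-216

(a5 ⊕ a3) = 18
(a1 ⊕ (a5 ⊕ a3)) = 108
((a1 ⊕ (a5 ⊕ a3)) ⊕ a2) = -216
(((a1 ⊕ (a5 ⊕ a3)) ⊕ a2) ⊕ a4) = -216
((((a1 ⊕ (a5 ⊕ a3)) ⊕ a2) ⊕ a4) ⊕ a6) = -216


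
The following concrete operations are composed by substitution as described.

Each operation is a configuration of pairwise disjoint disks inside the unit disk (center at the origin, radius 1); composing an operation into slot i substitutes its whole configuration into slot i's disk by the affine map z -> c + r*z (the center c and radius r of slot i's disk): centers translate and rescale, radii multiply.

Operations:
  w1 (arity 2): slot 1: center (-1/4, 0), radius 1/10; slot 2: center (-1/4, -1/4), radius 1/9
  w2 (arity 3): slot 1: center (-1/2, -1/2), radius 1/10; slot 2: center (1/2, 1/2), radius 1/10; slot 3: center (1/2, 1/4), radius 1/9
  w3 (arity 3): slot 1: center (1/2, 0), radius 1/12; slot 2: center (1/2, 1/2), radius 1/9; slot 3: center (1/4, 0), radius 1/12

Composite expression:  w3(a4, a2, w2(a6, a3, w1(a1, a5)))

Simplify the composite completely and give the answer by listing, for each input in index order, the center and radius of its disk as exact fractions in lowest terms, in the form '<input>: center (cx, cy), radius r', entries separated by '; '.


a1: center (125/432, 1/48), radius 1/1080; a2: center (1/2, 1/2), radius 1/9; a3: center (7/24, 1/24), radius 1/120; a4: center (1/2, 0), radius 1/12; a5: center (125/432, 1/54), radius 1/972; a6: center (5/24, -1/24), radius 1/120

Follow each a-input down from w3: c' goes to c + r*c', radius to r*r'.
tracing a4 down its 1-map path: center (1/2, 0), radius 1/12
tracing a2 down its 1-map path: center (1/2, 1/2), radius 1/9
tracing a6 down its 2-map path: center (5/24, -1/24), radius 1/120
tracing a3 down its 2-map path: center (7/24, 1/24), radius 1/120
tracing a1 down its 3-map path: center (125/432, 1/48), radius 1/1080
tracing a5 down its 3-map path: center (125/432, 1/54), radius 1/972


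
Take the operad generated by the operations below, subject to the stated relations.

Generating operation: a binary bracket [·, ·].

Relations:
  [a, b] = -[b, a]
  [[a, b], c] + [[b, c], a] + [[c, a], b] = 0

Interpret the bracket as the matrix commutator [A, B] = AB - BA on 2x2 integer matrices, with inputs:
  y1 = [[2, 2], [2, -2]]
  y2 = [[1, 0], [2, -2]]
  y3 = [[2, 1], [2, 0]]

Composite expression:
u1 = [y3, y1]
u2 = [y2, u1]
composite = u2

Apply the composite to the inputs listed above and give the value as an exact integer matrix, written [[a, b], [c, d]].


[[0, 0], [-20, 0]]

[y3, y1] = [[-2, 0], [4, 2]]
[y2, [y3, y1]] = [[0, 0], [-20, 0]]


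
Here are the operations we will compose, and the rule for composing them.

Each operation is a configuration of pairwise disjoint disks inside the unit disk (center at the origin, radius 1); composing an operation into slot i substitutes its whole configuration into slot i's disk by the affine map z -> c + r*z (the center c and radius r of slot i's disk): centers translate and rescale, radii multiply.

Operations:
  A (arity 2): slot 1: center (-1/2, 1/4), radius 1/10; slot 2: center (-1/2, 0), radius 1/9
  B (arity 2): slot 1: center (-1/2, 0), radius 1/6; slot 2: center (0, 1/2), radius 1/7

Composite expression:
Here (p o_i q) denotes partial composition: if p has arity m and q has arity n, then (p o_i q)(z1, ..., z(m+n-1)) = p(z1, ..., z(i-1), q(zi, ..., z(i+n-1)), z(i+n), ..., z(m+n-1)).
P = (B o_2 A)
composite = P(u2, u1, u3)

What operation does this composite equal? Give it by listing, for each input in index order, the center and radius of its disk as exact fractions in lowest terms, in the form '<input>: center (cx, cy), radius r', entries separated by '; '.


Below B, radii multiply path by path; the u-disk centers shift.
u2: after 1 affine step, its disk has center (-1/2, 0), radius 1/6
u1: after 2 affine steps, its disk has center (-1/14, 15/28), radius 1/70
u3: after 2 affine steps, its disk has center (-1/14, 1/2), radius 1/63

u1: center (-1/14, 15/28), radius 1/70; u2: center (-1/2, 0), radius 1/6; u3: center (-1/14, 1/2), radius 1/63


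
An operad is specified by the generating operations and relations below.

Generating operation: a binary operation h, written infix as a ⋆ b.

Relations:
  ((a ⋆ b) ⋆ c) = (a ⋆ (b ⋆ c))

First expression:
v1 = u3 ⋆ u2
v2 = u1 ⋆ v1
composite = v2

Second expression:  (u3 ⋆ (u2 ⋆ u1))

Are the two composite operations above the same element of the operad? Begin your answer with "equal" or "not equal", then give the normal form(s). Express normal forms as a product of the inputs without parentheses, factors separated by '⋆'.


The first expression reduces to u1 ⋆ u3 ⋆ u2
The second expression reduces to u3 ⋆ u2 ⋆ u1
Different reductions; not equal.

not equal: they reduce to u1 ⋆ u3 ⋆ u2 and u3 ⋆ u2 ⋆ u1


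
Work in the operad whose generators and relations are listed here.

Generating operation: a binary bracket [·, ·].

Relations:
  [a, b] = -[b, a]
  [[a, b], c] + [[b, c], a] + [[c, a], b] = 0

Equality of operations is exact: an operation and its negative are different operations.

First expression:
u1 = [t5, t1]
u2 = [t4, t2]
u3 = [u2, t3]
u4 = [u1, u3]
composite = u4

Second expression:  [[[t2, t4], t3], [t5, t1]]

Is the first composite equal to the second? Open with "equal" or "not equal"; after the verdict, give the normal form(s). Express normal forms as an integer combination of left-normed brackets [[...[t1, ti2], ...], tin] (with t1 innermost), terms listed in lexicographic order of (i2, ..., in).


equal; the common form is [[[[t1, t5], t2], t4], t3] - [[[[t1, t5], t3], t2], t4] + [[[[t1, t5], t3], t4], t2] - [[[[t1, t5], t4], t2], t3]

The first composite normalizes to [[[[t1, t5], t2], t4], t3] - [[[[t1, t5], t3], t2], t4] + [[[[t1, t5], t3], t4], t2] - [[[[t1, t5], t4], t2], t3]
The second composite normalizes to [[[[t1, t5], t2], t4], t3] - [[[[t1, t5], t3], t2], t4] + [[[[t1, t5], t3], t4], t2] - [[[[t1, t5], t4], t2], t3]
One common form — equal.
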